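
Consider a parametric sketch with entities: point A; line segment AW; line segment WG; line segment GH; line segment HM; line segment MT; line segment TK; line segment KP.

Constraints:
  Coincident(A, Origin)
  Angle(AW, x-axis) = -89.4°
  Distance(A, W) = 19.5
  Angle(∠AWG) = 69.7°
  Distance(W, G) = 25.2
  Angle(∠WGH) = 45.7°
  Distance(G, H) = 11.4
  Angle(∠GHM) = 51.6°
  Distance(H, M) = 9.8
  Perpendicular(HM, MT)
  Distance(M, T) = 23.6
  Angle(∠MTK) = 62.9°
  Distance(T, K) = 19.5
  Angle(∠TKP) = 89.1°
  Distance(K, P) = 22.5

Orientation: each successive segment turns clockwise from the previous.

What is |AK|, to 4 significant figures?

26.42

The perpendicularity gives MT at right angles to HM, so MT runs at 167.6°; with |MT| = 23.6, T = (-38.43, -10.51). ∠MTK = 62.9° gives TK at 50.50° from the x-axis; with |TK| = 19.5, K = (-26.02, 4.536). Then |AK| = |K − A| = 26.42.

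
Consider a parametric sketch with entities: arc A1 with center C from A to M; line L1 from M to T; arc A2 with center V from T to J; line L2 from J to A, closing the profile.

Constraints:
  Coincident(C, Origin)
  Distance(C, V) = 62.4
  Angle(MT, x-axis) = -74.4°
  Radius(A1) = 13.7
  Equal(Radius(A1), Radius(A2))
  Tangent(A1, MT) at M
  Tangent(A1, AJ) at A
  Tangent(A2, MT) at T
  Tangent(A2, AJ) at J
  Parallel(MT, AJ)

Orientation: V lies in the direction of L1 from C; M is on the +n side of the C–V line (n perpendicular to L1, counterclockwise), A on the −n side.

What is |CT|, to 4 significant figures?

63.89

Tangency of A1 to both parallel lines with radius 13.7 puts M and A at C ± 13.7·n: M = (13.20, 3.684), A = (-13.20, -3.684). Equal radii place T and J the same way about V: T = V + 13.7·n = (29.98, -56.42), J = V − 13.7·n = (3.585, -63.79). Then |CT| = |T − C| = 63.89.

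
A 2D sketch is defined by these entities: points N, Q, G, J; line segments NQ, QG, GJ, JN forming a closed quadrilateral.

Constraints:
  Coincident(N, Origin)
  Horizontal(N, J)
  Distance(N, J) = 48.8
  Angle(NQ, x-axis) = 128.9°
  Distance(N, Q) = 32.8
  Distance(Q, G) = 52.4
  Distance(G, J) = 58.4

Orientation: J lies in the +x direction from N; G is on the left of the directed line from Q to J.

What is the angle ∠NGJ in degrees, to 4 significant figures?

49.51°

Checks: |QG| = 52.40 ✓; |GJ| = 58.40 ✓.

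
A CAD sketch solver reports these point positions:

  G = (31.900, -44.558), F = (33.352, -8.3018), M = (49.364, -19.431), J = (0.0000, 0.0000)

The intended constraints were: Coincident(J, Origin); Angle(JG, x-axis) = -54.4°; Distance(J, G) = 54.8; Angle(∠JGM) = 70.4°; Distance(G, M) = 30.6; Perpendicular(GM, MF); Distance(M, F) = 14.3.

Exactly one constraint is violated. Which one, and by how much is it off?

Distance(M, F) = 14.3 — off by 5.20.

J = (0.00, 0.00) ✓; JG at -54.40° ✓; |JG| = 54.80 ✓; ∠JGM = 70.40° ✓; |GM| = 30.60 ✓; ∠(GM, MF) = 90.00° ✓; |MF| = 19.50 ✗.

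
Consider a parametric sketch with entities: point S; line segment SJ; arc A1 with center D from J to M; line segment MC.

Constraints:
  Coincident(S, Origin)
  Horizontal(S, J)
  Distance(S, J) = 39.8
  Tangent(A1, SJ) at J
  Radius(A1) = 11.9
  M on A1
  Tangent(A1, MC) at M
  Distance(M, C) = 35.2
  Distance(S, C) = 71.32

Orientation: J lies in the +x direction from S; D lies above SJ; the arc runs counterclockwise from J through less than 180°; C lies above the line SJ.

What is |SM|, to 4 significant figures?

52.81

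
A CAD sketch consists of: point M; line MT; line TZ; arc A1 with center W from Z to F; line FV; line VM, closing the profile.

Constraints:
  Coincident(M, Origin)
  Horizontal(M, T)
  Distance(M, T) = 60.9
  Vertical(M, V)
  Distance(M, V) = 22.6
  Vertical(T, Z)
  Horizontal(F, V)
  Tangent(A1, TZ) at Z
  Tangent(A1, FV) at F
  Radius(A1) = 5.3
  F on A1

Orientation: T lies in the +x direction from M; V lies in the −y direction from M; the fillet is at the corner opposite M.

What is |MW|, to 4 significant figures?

58.23

M is at the origin; M and T share the same y with |MT| = 60.9 and T on the +x side, so T = (60.90, 0.000). M and V share the same x with |MV| = 22.6 and V on the −y side, so V = (0.000, -22.60). The virtual corner opposite M is at (60.90, -22.60). Since A1 is tangent to TZ there, WZ ⟂ TZ and since A1 is tangent to FV there, WF ⟂ FV, with radius 5.3, so the center W sits 5.3 in from both sides at W = (55.60, -17.30). Then |MW| = |W − M| = 58.23.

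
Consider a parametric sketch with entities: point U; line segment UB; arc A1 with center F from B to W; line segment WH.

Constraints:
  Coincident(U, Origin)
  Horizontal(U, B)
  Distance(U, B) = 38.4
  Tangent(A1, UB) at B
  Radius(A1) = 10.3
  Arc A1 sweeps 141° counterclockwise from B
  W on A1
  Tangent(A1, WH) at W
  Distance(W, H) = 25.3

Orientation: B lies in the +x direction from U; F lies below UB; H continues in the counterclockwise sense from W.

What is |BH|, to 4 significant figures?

36.68

U is at the origin; U and B share the same y with |UB| = 38.4 and B on the +x side, so B = (38.40, 0.000). Tangency of A1 to UB means the radius FB is perpendicular to UB, so F = B + (0, -10.3) = (38.40, -10.30). On A1, B sits at bearing 90° from F; a 141° counterclockwise sweep puts W at bearing 231°, so W = F + 10.3·(cos 231°, sin 231°) = (31.92, -18.30). Since A1 is tangent to WH there, FW ⟂ WH, so WH runs along (−sin 231°, cos 231°); with |WH| = 25.3, H = (51.58, -34.23). Then |BH| = |H − B| = 36.68.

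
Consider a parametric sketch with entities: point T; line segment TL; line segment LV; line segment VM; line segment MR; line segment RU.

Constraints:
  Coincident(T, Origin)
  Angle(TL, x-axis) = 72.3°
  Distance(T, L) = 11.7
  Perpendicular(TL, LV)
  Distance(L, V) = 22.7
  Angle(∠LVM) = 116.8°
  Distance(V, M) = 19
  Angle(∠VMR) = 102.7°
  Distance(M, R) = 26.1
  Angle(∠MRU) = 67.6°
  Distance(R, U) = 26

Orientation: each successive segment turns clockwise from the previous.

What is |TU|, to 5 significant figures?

4.5897

T is at the origin; TL runs at 72.3° with length 11.7, so L = (3.5572, 11.146). TL is perpendicular to LV, so LV runs at -17.700°; with |LV| = 22.7, V = (25.183, 4.2446). ∠LVM = 116.8° gives VM at -80.900° from the x-axis; with |VM| = 19.0, M = (28.188, -14.516). ∠VMR = 102.7° gives MR at -158.20° from the x-axis; with |MR| = 26.1, R = (3.9541, -24.209). ∠MRU = 67.6° gives RU at 89.400° from the x-axis; with |RU| = 26.0, U = (4.2264, 1.7896). Then |TU| = |U − T| = 4.5897.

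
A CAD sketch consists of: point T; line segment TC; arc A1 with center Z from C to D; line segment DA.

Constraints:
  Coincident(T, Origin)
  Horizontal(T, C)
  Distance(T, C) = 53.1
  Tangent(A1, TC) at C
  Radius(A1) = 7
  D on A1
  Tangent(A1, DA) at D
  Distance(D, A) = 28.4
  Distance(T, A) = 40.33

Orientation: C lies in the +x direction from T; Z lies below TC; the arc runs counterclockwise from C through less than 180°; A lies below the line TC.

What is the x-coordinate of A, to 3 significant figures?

30.8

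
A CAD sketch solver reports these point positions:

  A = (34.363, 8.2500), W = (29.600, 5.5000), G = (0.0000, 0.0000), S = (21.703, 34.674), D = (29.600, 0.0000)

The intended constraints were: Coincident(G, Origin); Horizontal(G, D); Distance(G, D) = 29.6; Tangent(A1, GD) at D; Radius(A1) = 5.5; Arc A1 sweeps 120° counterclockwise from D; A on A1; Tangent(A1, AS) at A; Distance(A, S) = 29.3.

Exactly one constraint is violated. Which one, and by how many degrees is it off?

Tangent(A1, AS) at A — off by 4.40°.

G = (0.00, 0.00) ✓; G.y = 0.00, D.y = 0.00 ✓; |GD| = 29.60 ✓; ∠(WD, DG) = 90.00° ✓; |WD| = 5.500 ✓; bearing(W→A) − bearing(W→D) = 120.0° ✓; |WA| = 5.500 ✓; ∠(WA, AS) = 94.40° ✗; |AS| = 29.30 ✓.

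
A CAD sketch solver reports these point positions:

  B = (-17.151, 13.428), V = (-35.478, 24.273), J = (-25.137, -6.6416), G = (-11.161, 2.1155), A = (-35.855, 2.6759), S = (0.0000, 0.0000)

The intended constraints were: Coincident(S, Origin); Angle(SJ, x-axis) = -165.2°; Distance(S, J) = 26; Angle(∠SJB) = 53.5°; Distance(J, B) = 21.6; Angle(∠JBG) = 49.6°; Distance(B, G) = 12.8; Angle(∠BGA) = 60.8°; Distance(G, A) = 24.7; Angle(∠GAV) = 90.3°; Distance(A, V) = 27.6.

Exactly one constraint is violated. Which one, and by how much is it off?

Distance(A, V) = 27.6 — off by 6.00.

S = (0.00, 0.00) ✓; SJ at -165.2° ✓; |SJ| = 26.00 ✓; ∠SJB = 53.50° ✓; |JB| = 21.60 ✓; ∠JBG = 49.60° ✓; |BG| = 12.80 ✓; ∠BGA = 60.80° ✓; |GA| = 24.70 ✓; ∠GAV = 90.30° ✓; |AV| = 21.60 ✗.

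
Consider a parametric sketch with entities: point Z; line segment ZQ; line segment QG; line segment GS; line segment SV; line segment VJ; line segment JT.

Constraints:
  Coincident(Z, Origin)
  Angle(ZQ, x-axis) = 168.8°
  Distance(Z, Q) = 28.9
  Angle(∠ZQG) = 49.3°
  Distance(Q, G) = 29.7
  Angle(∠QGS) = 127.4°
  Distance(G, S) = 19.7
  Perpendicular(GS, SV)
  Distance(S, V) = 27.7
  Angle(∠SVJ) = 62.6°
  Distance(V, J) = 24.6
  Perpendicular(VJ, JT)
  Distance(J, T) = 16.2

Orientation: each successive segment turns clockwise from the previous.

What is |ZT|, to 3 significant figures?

20.7

∠SVJ = 62.6° gives VJ at 138° from the x-axis; with |VJ| = 24.6, J = (-11.2, 8.62). VJ is perpendicular to JT, so JT runs at 48.1°; with |JT| = 16.2, T = (-0.332, 20.7). Then |ZT| = |T − Z| = 20.7.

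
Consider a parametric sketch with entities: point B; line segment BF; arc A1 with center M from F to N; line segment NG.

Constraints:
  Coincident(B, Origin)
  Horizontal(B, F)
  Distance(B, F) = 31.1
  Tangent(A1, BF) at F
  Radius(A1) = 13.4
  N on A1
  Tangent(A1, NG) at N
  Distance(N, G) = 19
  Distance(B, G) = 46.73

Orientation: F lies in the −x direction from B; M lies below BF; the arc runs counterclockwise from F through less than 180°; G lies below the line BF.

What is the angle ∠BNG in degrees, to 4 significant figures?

77.93°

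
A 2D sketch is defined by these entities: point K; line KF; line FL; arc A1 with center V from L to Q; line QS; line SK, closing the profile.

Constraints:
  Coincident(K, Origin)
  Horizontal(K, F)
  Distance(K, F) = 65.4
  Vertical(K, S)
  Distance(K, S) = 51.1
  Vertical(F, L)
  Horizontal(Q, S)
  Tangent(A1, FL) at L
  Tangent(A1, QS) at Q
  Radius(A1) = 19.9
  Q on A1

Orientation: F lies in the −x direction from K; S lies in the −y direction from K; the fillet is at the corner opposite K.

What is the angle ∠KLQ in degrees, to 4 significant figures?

70.50°

K is at the origin; K and F share the same y with |KF| = 65.4 and F on the −x side, so F = (-65.40, 0.000). KS is vertical with |KS| = 51.1 and S on the −y side, so S = (0.000, -51.10). The virtual corner opposite K is at (-65.40, -51.10). Since A1 is tangent to FL there, VL ⟂ FL and since A1 is tangent to QS there, VQ ⟂ QS, with radius 19.9, so the center V sits 19.9 in from both sides at V = (-45.50, -31.20). That places the tangent points at L = (-65.40, -31.20) on FL and Q = (-45.50, -51.10) on QS. Then cos ∠KLQ = LK·LQ / (|LK||LQ|), giving 70.50°.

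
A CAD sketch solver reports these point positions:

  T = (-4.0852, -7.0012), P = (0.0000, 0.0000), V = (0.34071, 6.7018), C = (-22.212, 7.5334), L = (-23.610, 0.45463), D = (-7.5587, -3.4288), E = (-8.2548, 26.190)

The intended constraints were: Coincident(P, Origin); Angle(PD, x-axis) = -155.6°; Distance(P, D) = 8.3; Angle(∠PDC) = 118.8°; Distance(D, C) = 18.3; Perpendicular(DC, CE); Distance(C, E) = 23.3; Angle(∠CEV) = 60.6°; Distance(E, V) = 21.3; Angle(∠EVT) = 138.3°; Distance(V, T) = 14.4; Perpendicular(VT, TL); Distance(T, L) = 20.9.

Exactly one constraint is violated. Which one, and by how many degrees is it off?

Perpendicular(VT, TL) — off by 3.00°.

P = (0.00, 0.00) ✓; PD at -155.6° ✓; |PD| = 8.300 ✓; ∠PDC = 118.8° ✓; |DC| = 18.30 ✓; ∠(DC, CE) = 90.00° ✓; |CE| = 23.30 ✓; ∠CEV = 60.60° ✓; |EV| = 21.30 ✓; ∠EVT = 138.3° ✓; |VT| = 14.40 ✓; ∠(VT, TL) = 93.00° ✗; |TL| = 20.90 ✓.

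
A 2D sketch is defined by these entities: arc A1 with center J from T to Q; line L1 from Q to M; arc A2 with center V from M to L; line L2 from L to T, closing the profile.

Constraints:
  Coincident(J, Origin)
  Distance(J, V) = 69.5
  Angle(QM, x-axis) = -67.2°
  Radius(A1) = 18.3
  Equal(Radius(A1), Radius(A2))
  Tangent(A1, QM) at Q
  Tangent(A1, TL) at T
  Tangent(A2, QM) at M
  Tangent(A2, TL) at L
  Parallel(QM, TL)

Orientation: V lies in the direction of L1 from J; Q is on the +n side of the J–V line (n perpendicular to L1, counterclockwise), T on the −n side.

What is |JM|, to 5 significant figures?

71.869

The slot axis is L1's direction at -67.2°, so u = (cos -67.2°, sin -67.2°) = (0.38752, -0.92186) and n = (−sin -67.2°, cos -67.2°) = (0.92186, 0.38752). J is at the origin and V lies 69.5 along u from J, so V = 69.5·u = (26.932, -64.069). Tangency of A1 to both parallel lines with radius 18.3 puts Q and T at J ± 18.3·n: Q = (16.870, 7.0915), T = (-16.870, -7.0915). Equal radii place M and L the same way about V: M = V + 18.3·n = (43.802, -56.978), L = V − 18.3·n = (10.062, -71.161). Then |JM| = |M − J| = 71.869.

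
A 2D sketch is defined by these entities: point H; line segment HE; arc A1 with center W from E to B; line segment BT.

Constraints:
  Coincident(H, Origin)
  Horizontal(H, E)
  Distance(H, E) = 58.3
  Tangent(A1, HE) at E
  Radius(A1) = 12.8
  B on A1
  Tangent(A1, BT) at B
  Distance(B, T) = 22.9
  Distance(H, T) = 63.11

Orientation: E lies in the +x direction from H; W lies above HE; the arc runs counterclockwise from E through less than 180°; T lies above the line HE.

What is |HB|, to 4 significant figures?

70.65

H is at the origin; HE is horizontal with |HE| = 58.3 and E on the +x side, so E = (58.30, 0.000). A1 meets HE tangentially, so WE is at right angles to HE, so W = E + (0, 12.8) = (58.30, 12.80). Since WB ⟂ BT (tangency), |WT| = √(12.8² + 22.9²) = 26.23 regardless of where B sits on A1. So T lies on both circle(H, 63.11) and circle(W, 26.23); the above-HE intersection is T = (50.50, 37.85). B is the foot of the tangent from T: B = (67.11, 22.08).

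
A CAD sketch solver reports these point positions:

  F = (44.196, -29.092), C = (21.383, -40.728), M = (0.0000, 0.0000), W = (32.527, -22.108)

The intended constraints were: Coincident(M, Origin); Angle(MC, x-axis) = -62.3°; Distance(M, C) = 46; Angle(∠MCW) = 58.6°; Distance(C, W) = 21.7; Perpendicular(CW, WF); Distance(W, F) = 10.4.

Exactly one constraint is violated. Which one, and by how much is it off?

Distance(W, F) = 10.4 — off by 3.20.

M = (0.00, 0.00) ✓; MC at -62.30° ✓; |MC| = 46.00 ✓; ∠MCW = 58.60° ✓; |CW| = 21.70 ✓; ∠(CW, WF) = 90.00° ✓; |WF| = 13.60 ✗.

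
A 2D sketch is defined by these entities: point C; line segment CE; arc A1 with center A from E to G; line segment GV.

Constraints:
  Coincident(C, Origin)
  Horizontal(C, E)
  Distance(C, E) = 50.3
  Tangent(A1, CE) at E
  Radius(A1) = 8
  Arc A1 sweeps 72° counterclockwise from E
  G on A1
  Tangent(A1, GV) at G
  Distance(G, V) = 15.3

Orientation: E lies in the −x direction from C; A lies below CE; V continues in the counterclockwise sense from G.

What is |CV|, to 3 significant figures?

65.8

On A1, E sits at bearing 90° from A; a 72° counterclockwise sweep puts G at bearing 162°, so G = A + 8.0·(cos 162°, sin 162°) = (-57.9, -5.53). A1 meets GV tangentially, so AG is at right angles to GV, so GV runs along (−sin 162°, cos 162°); with |GV| = 15.3, V = (-62.6, -20.1). Then |CV| = |V − C| = 65.8.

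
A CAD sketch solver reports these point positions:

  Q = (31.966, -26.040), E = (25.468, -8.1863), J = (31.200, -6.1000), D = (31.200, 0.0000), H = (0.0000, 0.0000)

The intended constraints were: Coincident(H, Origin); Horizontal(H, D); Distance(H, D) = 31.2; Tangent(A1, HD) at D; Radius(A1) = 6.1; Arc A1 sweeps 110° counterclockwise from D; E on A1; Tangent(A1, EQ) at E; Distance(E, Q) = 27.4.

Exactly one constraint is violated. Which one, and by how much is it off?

Distance(E, Q) = 27.4 — off by 8.40.

H = (0.00, 0.00) ✓; H.y = 0.00, D.y = 0.00 ✓; |HD| = 31.20 ✓; ∠(JD, DH) = 90.00° ✓; |JD| = 6.100 ✓; bearing(J→E) − bearing(J→D) = 110.0° ✓; |JE| = 6.100 ✓; ∠(JE, EQ) = 90.00° ✓; |EQ| = 19.00 ✗.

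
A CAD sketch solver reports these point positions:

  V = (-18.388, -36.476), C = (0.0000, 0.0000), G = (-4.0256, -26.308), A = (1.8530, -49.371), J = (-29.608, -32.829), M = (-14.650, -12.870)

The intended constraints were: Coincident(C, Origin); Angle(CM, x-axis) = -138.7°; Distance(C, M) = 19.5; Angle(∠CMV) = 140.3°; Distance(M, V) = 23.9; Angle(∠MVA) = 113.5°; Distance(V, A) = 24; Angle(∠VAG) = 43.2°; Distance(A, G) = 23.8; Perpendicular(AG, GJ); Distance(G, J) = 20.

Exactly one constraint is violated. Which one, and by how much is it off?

Distance(G, J) = 20 — off by 6.40.

C = (0.00, 0.00) ✓; CM at -138.7° ✓; |CM| = 19.50 ✓; ∠CMV = 140.3° ✓; |MV| = 23.90 ✓; ∠MVA = 113.5° ✓; |VA| = 24.00 ✓; ∠VAG = 43.20° ✓; |AG| = 23.80 ✓; ∠(AG, GJ) = 90.00° ✓; |GJ| = 26.40 ✗.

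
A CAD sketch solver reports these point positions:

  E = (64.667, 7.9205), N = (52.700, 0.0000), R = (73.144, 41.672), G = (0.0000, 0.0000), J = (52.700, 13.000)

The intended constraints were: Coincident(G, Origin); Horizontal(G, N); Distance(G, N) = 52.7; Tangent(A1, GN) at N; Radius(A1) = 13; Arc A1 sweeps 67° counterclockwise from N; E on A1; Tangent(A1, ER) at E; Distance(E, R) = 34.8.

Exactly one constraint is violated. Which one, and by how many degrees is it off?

Tangent(A1, ER) at E — off by 8.90°.

G = (0.00, 0.00) ✓; G.y = 0.00, N.y = 0.00 ✓; |GN| = 52.70 ✓; ∠(JN, NG) = 90.00° ✓; |JN| = 13.00 ✓; bearing(J→E) − bearing(J→N) = 67.00° ✓; |JE| = 13.00 ✓; ∠(JE, ER) = 81.10° ✗; |ER| = 34.80 ✓.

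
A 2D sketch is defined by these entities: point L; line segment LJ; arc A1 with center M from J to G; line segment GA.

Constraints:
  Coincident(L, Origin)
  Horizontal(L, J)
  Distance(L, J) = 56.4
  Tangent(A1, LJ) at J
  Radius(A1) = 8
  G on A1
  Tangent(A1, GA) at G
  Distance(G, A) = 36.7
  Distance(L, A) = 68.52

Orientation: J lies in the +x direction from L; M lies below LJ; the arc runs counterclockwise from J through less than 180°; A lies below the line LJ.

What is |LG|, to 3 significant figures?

49.2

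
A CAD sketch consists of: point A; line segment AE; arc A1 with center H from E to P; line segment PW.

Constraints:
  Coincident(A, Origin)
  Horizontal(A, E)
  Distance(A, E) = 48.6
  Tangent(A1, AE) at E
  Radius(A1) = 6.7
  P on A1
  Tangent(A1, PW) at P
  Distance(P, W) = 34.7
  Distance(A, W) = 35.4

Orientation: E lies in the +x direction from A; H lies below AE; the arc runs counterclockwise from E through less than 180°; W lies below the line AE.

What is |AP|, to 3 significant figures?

43.6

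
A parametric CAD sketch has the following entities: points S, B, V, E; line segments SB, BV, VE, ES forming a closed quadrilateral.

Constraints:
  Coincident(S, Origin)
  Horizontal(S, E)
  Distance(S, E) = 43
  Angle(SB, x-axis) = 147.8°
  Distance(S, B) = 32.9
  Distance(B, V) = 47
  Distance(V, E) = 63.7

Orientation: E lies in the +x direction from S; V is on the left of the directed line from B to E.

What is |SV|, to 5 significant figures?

51.383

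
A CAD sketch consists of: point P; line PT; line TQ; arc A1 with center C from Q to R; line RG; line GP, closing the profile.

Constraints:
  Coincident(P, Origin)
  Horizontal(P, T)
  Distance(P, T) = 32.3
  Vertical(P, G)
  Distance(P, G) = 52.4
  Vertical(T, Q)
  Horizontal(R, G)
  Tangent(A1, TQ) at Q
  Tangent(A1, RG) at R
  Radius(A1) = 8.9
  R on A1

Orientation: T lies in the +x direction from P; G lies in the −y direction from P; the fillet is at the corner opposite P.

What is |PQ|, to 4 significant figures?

54.18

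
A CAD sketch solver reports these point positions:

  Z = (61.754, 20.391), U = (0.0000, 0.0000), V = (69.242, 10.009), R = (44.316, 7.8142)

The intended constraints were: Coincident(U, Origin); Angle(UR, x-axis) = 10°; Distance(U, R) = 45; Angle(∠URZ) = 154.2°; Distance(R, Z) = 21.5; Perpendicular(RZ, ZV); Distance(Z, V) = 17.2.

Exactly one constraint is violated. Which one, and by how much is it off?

Distance(Z, V) = 17.2 — off by 4.40.

U = (0.00, 0.00) ✓; UR at 10.00° ✓; |UR| = 45.00 ✓; ∠URZ = 154.2° ✓; |RZ| = 21.50 ✓; ∠(RZ, ZV) = 90.00° ✓; |ZV| = 12.80 ✗.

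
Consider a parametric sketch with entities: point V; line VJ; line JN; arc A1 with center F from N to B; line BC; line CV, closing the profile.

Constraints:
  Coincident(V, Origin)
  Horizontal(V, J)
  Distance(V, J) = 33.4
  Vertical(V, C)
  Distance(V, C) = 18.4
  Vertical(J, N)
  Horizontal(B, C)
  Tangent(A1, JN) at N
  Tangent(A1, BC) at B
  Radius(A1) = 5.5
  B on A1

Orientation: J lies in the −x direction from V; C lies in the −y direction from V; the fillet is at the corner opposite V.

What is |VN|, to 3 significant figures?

35.8

V is at the origin; V and J share the same y with |VJ| = 33.4 and J on the −x side, so J = (-33.4, 0.00). V and C share the same x with |VC| = 18.4 and C on the −y side, so C = (0.00, -18.4). The virtual corner opposite V is at (-33.4, -18.4). The tangent condition forces FN to be normal to JN and the tangent condition forces FB to be normal to BC, with radius 5.5, so the center F sits 5.5 in from both sides at F = (-27.9, -12.9). That places the tangent points at N = (-33.4, -12.9) on JN and B = (-27.9, -18.4) on BC. Then |VN| = |N − V| = 35.8.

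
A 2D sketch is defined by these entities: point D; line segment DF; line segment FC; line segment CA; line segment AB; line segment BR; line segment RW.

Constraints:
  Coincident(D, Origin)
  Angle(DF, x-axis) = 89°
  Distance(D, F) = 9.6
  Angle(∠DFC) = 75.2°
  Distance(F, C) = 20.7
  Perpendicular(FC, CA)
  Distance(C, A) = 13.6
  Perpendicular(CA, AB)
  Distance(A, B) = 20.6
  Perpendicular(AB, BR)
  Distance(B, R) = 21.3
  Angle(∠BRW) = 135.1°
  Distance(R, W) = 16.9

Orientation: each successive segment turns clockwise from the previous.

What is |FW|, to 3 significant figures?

23.1

The perpendicularity gives BR at right angles to AB, so BR runs at 74.2°; with |BR| = 21.3, R = (2.36, 17.0). ∠BRW = 135.1° gives RW at 29.3° from the x-axis; with |RW| = 16.9, W = (17.1, 25.3). Then |FW| = |W − F| = 23.1.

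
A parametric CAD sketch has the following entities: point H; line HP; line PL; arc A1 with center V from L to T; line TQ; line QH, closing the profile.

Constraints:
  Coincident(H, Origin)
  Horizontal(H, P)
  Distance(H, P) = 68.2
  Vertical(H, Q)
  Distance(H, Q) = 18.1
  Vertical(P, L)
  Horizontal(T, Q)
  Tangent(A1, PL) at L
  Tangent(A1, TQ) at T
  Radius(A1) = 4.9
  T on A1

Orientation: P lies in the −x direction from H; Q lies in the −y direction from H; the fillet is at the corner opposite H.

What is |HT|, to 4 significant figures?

65.84

H is at the origin; HP is horizontal with |HP| = 68.2 and P on the −x side, so P = (-68.20, 0.000). H and Q share the same x with |HQ| = 18.1 and Q on the −y side, so Q = (0.000, -18.10). The virtual corner opposite H is at (-68.20, -18.10). Tangency of A1 to PL means the radius VL is perpendicular to PL and the tangent condition forces VT to be normal to TQ, with radius 4.9, so the center V sits 4.9 in from both sides at V = (-63.30, -13.20). That places the tangent points at L = (-68.20, -13.20) on PL and T = (-63.30, -18.10) on TQ. Then |HT| = |T − H| = 65.84.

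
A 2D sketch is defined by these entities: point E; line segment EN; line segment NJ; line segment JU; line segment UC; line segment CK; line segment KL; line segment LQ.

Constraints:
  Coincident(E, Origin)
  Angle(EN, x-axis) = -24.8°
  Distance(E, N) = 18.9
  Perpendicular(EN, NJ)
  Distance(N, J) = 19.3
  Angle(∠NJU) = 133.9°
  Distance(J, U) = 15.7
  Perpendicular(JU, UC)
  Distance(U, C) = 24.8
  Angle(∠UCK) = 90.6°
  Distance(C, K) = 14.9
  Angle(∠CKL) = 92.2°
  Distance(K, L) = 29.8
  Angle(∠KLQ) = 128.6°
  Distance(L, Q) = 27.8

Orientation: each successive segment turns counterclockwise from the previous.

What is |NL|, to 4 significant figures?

22.63

E is at the origin; EN runs at -24.8° with length 18.9, so N = (17.16, -7.928). The perpendicularity gives NJ at right angles to EN, so NJ runs at 65.20°; with |NJ| = 19.3, J = (25.25, 9.592). ∠NJU = 133.9° gives JU at 111.3° from the x-axis; with |JU| = 15.7, U = (19.55, 24.22). JU is perpendicular to UC, so UC runs at -158.7°; with |UC| = 24.8, C = (-3.557, 15.21). ∠UCK = 90.6° gives CK at -69.30° from the x-axis; with |CK| = 14.9, K = (1.710, 1.273). ∠CKL = 92.2° gives KL at 18.50° from the x-axis; with |KL| = 29.8, L = (29.97, 10.73). Then |NL| = |L − N| = 22.63.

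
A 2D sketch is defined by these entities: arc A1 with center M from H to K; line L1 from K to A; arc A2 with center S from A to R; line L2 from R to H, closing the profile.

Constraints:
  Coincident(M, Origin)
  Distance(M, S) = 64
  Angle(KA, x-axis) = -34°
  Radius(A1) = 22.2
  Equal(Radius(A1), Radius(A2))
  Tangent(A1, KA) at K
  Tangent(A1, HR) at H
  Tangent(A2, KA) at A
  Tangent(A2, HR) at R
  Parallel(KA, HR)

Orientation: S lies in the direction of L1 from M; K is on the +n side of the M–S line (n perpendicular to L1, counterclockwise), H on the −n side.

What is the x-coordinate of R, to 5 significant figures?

40.644

Tangency of A1 to both parallel lines with radius 22.2 puts K and H at M ± 22.2·n: K = (12.414, 18.405), H = (-12.414, -18.405). Equal radii place A and R the same way about S: A = S + 22.2·n = (65.472, -17.384), R = S − 22.2·n = (40.644, -54.193). So R.x = 40.644.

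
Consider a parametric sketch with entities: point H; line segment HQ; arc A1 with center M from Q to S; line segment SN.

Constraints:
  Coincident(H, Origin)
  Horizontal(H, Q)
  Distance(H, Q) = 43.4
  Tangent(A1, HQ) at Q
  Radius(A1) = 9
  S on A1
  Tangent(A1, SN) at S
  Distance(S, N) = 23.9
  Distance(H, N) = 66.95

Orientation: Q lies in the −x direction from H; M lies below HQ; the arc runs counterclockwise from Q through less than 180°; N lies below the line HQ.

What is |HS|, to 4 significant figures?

51.96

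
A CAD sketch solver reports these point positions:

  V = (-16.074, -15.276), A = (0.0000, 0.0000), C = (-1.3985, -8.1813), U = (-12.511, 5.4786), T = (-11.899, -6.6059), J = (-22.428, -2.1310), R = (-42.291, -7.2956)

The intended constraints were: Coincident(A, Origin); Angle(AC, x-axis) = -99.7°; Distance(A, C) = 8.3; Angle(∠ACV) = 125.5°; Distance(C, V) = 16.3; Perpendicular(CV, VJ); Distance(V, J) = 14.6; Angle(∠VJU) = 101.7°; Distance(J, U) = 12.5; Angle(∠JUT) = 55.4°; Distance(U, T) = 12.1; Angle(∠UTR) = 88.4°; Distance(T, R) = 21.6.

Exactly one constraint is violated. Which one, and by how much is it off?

Distance(T, R) = 21.6 — off by 8.80.

A = (0.00, 0.00) ✓; AC at -99.70° ✓; |AC| = 8.300 ✓; ∠ACV = 125.5° ✓; |CV| = 16.30 ✓; ∠(CV, VJ) = 90.00° ✓; |VJ| = 14.60 ✓; ∠VJU = 101.7° ✓; |JU| = 12.50 ✓; ∠JUT = 55.40° ✓; |UT| = 12.10 ✓; ∠UTR = 88.40° ✓; |TR| = 30.40 ✗.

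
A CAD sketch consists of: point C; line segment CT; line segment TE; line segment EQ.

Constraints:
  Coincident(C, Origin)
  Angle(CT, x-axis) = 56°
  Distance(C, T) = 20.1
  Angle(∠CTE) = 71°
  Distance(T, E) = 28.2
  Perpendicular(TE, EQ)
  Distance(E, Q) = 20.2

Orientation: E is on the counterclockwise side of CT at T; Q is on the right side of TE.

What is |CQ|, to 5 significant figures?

44.789

C is at the origin; CT runs at 56.0° with length 20.1, so T = 20.1·(cos 56.0°, sin 56.0°) = (11.240, 16.664). ∠CTE = 71.0°, so TE runs at 56.0° + (180° − 71.0°) = 165.00° from the x-axis; with |TE| = 28.2, E = T + 28.2·(cos 165.00°, sin 165.00°) = (-15.999, 23.962). TE ⟂ EQ; with |EQ| = 20.2 on the right of TE, Q = E + 20.2·(0.25882, 0.96593) = (-10.771, 43.474). Then |CQ| = |Q − C| = 44.789.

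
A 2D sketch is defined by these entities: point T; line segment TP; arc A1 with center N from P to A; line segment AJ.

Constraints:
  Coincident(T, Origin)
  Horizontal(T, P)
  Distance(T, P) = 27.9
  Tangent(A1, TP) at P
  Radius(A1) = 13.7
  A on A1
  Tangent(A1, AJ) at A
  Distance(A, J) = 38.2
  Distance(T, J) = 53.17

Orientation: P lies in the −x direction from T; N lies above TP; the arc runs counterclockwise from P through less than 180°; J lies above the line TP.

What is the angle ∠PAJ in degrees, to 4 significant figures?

135.8°

Checks: ∠(NP, PT) = 90.00° ✓; |NP| = 13.70 ✓; |NA| = 13.70 ✓; ∠(NA, AJ) = 90.00° ✓; |AJ| = 38.20 ✓; |TJ| = 53.17 ✓.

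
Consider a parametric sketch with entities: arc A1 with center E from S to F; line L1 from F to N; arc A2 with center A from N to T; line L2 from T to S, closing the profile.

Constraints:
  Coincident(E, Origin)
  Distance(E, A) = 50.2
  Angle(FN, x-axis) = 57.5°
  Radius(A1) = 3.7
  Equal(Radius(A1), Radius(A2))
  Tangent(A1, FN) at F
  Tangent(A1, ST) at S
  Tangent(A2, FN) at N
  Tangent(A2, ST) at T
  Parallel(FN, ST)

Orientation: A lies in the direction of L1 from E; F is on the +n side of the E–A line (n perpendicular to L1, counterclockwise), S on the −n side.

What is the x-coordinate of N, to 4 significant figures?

23.85

The slot axis is L1's direction at 57.5°, so u = (cos 57.5°, sin 57.5°) = (0.5373, 0.8434) and n = (−sin 57.5°, cos 57.5°) = (-0.8434, 0.5373). E is at the origin and A lies 50.2 along u from E, so A = 50.2·u = (26.97, 42.34). Tangency of A1 to both parallel lines with radius 3.7 puts F and S at E ± 3.7·n: F = (-3.121, 1.988), S = (3.121, -1.988). Equal radii place N and T the same way about A: N = A + 3.7·n = (23.85, 44.33), T = A − 3.7·n = (30.09, 40.35). So N.x = 23.85.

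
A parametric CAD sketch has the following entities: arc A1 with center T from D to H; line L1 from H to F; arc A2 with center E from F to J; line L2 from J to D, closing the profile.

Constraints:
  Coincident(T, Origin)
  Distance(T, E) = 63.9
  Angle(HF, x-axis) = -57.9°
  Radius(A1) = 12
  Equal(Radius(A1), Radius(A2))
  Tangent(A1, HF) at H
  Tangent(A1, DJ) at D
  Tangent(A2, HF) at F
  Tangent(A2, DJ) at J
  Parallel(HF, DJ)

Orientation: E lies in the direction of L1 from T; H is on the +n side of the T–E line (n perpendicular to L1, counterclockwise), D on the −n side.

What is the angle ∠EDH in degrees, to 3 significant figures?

79.4°

T is at the origin and E lies 63.9 along u from T, so E = 63.9·u = (34.0, -54.1). Tangency of A1 to both parallel lines with radius 12.0 puts H and D at T ± 12.0·n: H = (10.2, 6.38), D = (-10.2, -6.38). Then cos ∠EDH = DE·DH / (|DE||DH|), giving 79.4°.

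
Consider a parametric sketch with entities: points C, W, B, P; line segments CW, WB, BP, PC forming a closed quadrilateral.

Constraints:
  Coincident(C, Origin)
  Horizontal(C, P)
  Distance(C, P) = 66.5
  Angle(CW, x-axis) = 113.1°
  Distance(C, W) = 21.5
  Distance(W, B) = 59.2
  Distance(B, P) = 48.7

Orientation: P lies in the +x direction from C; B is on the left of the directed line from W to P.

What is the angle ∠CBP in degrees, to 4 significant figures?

71.46°

Checks: |WB| = 59.20 ✓; |BP| = 48.70 ✓.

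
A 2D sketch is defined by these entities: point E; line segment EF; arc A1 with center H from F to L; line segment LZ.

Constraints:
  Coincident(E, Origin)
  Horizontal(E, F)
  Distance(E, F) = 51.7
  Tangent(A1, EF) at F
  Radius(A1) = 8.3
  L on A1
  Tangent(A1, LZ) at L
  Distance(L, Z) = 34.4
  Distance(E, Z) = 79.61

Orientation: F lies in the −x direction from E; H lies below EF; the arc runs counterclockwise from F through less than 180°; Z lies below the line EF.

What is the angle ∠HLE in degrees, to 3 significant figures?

22.2°

E is at the origin; E and F share the same y with |EF| = 51.7 and F on the −x side, so F = (-51.7, 0.00). A1 meets EF tangentially, so HF is at right angles to EF, so H = F + (0, -8.3) = (-51.7, -8.30). Since HL ⟂ LZ (tangency), |HZ| = √(8.3² + 34.4²) = 35.4 regardless of where L sits on A1. So Z lies on both circle(E, 79.61) and circle(H, 35.4); the below-EF intersection is Z = (-69.5, -38.9). L is the foot of the tangent from Z: L = (-59.7, -5.94).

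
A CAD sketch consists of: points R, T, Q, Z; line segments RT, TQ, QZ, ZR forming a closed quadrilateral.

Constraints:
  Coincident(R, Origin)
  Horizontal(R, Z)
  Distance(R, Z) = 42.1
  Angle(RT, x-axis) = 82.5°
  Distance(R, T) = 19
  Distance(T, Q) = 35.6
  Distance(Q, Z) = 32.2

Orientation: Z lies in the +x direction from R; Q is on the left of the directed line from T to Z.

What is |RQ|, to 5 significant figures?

47.673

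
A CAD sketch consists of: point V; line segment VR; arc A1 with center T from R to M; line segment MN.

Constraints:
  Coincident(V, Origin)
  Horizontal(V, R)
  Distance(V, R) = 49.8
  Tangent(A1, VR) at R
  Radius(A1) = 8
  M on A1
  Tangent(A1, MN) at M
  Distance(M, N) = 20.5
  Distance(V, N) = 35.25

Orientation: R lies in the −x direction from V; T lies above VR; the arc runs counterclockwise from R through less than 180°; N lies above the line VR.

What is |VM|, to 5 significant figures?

43.880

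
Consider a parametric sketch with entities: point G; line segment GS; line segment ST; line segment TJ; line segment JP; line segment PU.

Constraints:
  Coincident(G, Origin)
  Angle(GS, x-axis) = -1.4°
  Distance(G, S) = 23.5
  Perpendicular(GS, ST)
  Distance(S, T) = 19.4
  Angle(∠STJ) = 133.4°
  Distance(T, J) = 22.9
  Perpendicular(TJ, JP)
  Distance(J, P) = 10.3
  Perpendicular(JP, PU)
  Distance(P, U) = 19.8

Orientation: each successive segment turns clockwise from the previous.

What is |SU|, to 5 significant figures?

16.862

G is at the origin; GS runs at -1.4° with length 23.5, so S = (23.493, -0.57416). GS ⟂ ST, so ST runs at -91.400°; with |ST| = 19.4, T = (23.019, -19.968). ∠STJ = 133.4° gives TJ at -138.00° from the x-axis; with |TJ| = 22.9, J = (6.0010, -35.291). The perpendicularity gives JP at right angles to TJ, so JP runs at 132.00°; with |JP| = 10.3, P = (-0.89106, -27.637). The perpendicularity gives PU at right angles to JP, so PU runs at 42.000°; with |PU| = 19.8, U = (13.823, -14.388). Then |SU| = |U − S| = 16.862.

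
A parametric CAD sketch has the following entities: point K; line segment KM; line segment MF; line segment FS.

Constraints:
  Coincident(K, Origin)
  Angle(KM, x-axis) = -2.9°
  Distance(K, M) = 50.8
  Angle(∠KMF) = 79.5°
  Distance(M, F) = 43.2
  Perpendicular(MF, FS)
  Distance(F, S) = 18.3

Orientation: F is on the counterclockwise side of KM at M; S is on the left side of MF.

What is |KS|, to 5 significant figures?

46.409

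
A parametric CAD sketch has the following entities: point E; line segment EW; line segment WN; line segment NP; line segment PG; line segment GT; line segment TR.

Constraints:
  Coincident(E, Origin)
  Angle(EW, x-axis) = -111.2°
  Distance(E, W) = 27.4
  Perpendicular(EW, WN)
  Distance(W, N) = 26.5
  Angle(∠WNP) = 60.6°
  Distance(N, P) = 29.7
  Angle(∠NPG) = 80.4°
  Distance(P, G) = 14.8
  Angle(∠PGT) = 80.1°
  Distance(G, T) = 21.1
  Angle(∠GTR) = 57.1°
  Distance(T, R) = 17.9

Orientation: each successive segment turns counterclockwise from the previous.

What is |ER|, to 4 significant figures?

20.13

∠PGT = 80.1° gives GT at -62.30° from the x-axis; with |GT| = 21.1, T = (6.279, -28.94). ∠GTR = 57.1° gives TR at 60.60° from the x-axis; with |TR| = 17.9, R = (15.07, -13.34). Then |ER| = |R − E| = 20.13.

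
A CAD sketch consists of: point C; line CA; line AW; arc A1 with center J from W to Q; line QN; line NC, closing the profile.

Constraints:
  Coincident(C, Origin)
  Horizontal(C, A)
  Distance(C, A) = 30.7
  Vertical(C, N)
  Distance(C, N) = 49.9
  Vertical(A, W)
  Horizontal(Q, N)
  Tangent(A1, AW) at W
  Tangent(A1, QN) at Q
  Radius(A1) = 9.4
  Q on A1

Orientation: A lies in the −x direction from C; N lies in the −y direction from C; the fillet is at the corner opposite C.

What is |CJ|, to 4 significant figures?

45.76

C is at the origin; C and A share the same y with |CA| = 30.7 and A on the −x side, so A = (-30.70, 0.000). C and N share the same x with |CN| = 49.9 and N on the −y side, so N = (0.000, -49.90). The virtual corner opposite C is at (-30.70, -49.90). Since A1 is tangent to AW there, JW ⟂ AW and A1 meets QN tangentially, so JQ is at right angles to QN, with radius 9.4, so the center J sits 9.4 in from both sides at J = (-21.30, -40.50). Then |CJ| = |J − C| = 45.76.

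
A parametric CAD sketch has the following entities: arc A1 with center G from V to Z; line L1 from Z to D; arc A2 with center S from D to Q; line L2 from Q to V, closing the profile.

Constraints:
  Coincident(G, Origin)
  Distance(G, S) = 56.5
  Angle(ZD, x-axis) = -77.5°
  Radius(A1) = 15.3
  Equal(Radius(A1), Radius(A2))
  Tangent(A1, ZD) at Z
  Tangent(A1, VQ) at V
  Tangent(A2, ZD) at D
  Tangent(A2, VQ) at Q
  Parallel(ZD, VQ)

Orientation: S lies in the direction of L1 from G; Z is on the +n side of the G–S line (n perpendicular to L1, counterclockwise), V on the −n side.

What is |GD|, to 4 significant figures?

58.53

Tangency of A1 to both parallel lines with radius 15.3 puts Z and V at G ± 15.3·n: Z = (14.94, 3.312), V = (-14.94, -3.312). Equal radii place D and Q the same way about S: D = S + 15.3·n = (27.17, -51.85), Q = S − 15.3·n = (-2.708, -58.47). Then |GD| = |D − G| = 58.53.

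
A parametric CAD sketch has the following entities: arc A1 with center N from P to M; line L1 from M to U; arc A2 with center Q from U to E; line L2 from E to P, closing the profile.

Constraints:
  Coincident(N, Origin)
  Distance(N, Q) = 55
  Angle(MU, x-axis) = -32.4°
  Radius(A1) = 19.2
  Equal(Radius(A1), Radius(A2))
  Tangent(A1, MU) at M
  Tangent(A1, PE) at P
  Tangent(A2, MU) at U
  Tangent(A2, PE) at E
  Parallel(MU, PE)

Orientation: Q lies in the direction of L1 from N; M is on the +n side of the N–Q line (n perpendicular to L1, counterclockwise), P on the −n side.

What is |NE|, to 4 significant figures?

58.25

The slot axis is L1's direction at -32.4°, so u = (cos -32.4°, sin -32.4°) = (0.8443, -0.5358) and n = (−sin -32.4°, cos -32.4°) = (0.5358, 0.8443). N is at the origin and Q lies 55.0 along u from N, so Q = 55.0·u = (46.44, -29.47). Tangency of A1 to both parallel lines with radius 19.2 puts M and P at N ± 19.2·n: M = (10.29, 16.21), P = (-10.29, -16.21). Equal radii place U and E the same way about Q: U = Q + 19.2·n = (56.73, -13.26), E = Q − 19.2·n = (36.15, -45.68). Then |NE| = |E − N| = 58.25.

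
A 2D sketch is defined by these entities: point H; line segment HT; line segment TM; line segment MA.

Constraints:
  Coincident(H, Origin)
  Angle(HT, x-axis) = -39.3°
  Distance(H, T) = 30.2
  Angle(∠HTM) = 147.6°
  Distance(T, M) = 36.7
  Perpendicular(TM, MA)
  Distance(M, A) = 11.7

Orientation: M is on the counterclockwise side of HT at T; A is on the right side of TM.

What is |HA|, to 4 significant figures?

68.16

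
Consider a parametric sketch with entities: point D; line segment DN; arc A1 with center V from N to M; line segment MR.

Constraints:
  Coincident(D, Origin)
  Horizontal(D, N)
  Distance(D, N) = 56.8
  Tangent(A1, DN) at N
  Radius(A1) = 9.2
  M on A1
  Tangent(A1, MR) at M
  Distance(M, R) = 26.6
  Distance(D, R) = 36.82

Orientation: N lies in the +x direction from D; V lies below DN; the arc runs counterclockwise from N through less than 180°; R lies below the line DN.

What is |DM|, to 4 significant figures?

50.71

D is at the origin; DN is horizontal with |DN| = 56.8 and N on the +x side, so N = (56.80, 0.000). Tangency of A1 to DN means the radius VN is perpendicular to DN, so V = N + (0, -9.2) = (56.80, -9.200). Since VM ⟂ MR (tangency), |VR| = √(9.2² + 26.6²) = 28.15 regardless of where M sits on A1. So R lies on both circle(D, 36.82) and circle(V, 28.15); the below-DN intersection is R = (30.85, -20.10). M is the foot of the tangent from R: M = (50.66, -2.348).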